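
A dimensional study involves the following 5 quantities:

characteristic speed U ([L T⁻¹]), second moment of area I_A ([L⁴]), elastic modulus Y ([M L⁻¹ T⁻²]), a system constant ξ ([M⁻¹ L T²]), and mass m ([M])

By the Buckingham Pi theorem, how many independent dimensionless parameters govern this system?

There are 5 variables and 3 base dimensions (M, L, T).
The dimension matrix has rank 3.
Independent dimensionless groups: 5 − 3 = 2.

2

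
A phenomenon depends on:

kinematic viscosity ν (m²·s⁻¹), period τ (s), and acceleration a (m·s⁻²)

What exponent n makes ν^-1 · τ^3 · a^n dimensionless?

Balance the L exponent: (1)·n from a, plus −(2) + 3·(0) = -2 from the rest, must sum to zero.
n − 2 = 0, so n = 2.

2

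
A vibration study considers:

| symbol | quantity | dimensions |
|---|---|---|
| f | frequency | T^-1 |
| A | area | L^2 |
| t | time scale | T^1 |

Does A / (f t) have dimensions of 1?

no

Sum the exponent of each base dimension across the product:
  L: −[f]_L + [A]_L − [t]_L = −(0) + (2) − (0) = 2
  T: −[f]_T + [A]_T − [t]_T = −(-1) + (0) − (1) = 0
Net dimensions [L²] ≠ [1] — not dimensionless.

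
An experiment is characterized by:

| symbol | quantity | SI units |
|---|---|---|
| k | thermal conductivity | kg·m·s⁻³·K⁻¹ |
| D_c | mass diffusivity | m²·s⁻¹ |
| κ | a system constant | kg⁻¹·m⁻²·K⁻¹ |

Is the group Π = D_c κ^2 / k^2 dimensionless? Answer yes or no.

Sum the exponent of each base dimension across the product:
  M: −2·[k]_M + [D_c]_M + 2·[κ]_M = −2·(1) + (0) + 2·(-1) = -4
  L: −2·[k]_L + [D_c]_L + 2·[κ]_L = −2·(1) + (2) + 2·(-2) = -4
  T: −2·[k]_T + [D_c]_T + 2·[κ]_T = −2·(-3) + (-1) + 2·(0) = 5
  Θ: −2·[k]_Θ + [D_c]_Θ + 2·[κ]_Θ = −2·(-1) + (0) + 2·(-1) = 0
Net dimensions [M⁻⁴ L⁻⁴ T⁵] ≠ [1] — not dimensionless.

no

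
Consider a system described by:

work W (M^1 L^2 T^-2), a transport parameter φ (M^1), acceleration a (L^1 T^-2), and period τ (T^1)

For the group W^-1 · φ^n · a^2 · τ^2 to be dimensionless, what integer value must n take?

1

Balance the M exponent: (1)·n from φ, plus −(1) + 2·(0) + 2·(0) = -1 from the rest, must sum to zero.
n − 1 = 0, so n = 1.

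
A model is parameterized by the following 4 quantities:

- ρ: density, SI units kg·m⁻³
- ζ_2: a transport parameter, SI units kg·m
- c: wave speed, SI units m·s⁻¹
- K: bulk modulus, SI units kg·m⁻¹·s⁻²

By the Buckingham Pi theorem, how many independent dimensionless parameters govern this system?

1

There are 4 variables and 3 base dimensions (M, L, T).
The dimension matrix has rank 3.
Independent dimensionless groups: 4 − 3 = 1.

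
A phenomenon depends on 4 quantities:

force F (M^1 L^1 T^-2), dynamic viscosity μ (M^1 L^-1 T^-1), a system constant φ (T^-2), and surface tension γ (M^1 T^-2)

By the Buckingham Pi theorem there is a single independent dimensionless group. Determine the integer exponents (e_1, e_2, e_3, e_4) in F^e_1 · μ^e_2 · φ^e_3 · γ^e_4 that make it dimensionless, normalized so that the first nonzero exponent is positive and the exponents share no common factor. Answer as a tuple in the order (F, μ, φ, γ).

(2, 2, 1, -4)

M: e_1·(1) + e_2·(1) + e_3·(0) + e_4·(1) = 0
L: e_1·(1) + e_2·(-1) + e_3·(0) + e_4·(0) = 0
T: e_1·(-2) + e_2·(-1) + e_3·(-2) + e_4·(-2) = 0
Solving this homogeneous linear system for the smallest-integer solution (first nonzero entry positive) gives (2, 2, 1, -4).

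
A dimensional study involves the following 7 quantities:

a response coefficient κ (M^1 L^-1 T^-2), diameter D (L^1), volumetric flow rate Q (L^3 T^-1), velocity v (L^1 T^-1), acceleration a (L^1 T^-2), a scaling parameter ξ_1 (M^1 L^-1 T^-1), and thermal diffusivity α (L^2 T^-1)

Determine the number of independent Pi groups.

4

There are 7 variables and 3 base dimensions (M, L, T).
The dimension matrix has rank 3.
Independent dimensionless groups: 7 − 3 = 4.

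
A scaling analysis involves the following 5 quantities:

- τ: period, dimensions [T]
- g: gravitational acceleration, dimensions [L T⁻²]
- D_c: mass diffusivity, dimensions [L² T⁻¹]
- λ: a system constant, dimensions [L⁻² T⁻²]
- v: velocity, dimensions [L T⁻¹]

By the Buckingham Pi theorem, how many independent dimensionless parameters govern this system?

3

There are 5 variables and 2 base dimensions (L, T).
The dimension matrix has rank 2.
Independent dimensionless groups: 5 − 2 = 3.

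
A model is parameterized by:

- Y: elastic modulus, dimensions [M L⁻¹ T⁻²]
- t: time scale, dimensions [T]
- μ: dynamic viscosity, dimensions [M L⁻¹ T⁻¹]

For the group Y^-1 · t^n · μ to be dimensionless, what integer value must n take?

Balance the T exponent: (1)·n from t, plus −(-2) + (-1) = 1 from the rest, must sum to zero.
n + 1 = 0, so n = -1.

-1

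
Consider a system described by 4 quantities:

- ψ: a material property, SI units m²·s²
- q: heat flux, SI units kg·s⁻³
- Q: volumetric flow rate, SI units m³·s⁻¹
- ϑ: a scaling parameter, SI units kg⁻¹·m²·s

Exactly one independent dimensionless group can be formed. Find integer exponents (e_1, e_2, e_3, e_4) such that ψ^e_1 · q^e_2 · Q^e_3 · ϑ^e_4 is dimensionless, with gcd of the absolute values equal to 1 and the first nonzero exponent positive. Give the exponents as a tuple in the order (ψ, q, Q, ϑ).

M: e_1·(0) + e_2·(1) + e_3·(0) + e_4·(-1) = 0
L: e_1·(2) + e_2·(0) + e_3·(3) + e_4·(2) = 0
T: e_1·(2) + e_2·(-3) + e_3·(-1) + e_4·(1) = 0
Solving this homogeneous linear system for the smallest-integer solution (first nonzero entry positive) gives (1, 2, -2, 2).

(1, 2, -2, 2)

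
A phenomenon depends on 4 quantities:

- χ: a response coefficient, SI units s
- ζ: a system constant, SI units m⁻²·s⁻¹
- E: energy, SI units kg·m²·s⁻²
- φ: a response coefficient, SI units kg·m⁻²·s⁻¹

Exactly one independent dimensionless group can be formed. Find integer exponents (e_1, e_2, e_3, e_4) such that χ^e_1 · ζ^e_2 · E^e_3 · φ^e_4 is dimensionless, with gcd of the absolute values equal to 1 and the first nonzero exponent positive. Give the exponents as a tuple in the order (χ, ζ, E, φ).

M: e_1·(0) + e_2·(0) + e_3·(1) + e_4·(1) = 0
L: e_1·(0) + e_2·(-2) + e_3·(2) + e_4·(-2) = 0
T: e_1·(1) + e_2·(-1) + e_3·(-2) + e_4·(-1) = 0
Solving this homogeneous linear system for the smallest-integer solution (first nonzero entry positive) gives (3, 2, 1, -1).

(3, 2, 1, -1)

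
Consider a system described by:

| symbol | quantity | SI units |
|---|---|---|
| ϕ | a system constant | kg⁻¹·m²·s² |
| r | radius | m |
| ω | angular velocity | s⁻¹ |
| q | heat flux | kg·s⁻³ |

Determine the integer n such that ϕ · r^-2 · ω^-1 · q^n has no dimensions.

Balance the M exponent: (1)·n from q, plus (-1) − 2·(0) − (0) = -1 from the rest, must sum to zero.
n − 1 = 0, so n = 1.

1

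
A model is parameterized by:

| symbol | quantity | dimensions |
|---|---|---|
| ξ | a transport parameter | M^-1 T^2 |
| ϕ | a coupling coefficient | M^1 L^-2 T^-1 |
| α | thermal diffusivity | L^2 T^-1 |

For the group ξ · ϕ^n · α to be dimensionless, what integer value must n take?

Balance the M exponent: (1)·n from ϕ, plus (-1) + (0) = -1 from the rest, must sum to zero.
n − 1 = 0, so n = 1.

1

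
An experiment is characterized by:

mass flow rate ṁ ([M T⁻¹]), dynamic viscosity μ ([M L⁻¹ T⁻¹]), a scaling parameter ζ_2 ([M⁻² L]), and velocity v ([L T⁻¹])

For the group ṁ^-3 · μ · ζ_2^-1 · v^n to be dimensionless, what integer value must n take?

Balance the L exponent: (1)·n from v, plus −3·(0) + (-1) − (1) = -2 from the rest, must sum to zero.
n − 2 = 0, so n = 2.

2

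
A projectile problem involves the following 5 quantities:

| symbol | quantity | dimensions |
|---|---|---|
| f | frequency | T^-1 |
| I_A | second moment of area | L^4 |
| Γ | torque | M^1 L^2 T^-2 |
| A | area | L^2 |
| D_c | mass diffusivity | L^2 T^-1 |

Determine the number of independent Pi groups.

There are 5 variables and 3 base dimensions (M, L, T).
The dimension matrix has rank 3.
Independent dimensionless groups: 5 − 3 = 2.

2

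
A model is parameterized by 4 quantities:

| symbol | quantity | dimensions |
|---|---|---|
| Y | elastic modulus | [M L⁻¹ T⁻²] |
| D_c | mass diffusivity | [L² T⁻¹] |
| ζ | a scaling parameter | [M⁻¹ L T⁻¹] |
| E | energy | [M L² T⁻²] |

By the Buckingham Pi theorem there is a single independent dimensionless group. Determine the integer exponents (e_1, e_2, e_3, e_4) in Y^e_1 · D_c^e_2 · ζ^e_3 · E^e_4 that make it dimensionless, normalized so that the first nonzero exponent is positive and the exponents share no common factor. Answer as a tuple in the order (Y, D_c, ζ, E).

(1, 3, -1, -2)

M: e_1·(1) + e_2·(0) + e_3·(-1) + e_4·(1) = 0
L: e_1·(-1) + e_2·(2) + e_3·(1) + e_4·(2) = 0
T: e_1·(-2) + e_2·(-1) + e_3·(-1) + e_4·(-2) = 0
Solving this homogeneous linear system for the smallest-integer solution (first nonzero entry positive) gives (1, 3, -1, -2).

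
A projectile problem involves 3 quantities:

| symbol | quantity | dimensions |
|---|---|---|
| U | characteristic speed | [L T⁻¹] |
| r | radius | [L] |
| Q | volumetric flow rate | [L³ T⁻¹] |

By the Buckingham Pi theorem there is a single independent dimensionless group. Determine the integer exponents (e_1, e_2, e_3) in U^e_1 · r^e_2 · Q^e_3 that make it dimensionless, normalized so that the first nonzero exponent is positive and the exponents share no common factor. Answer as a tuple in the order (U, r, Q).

(1, 2, -1)

L: e_1·(1) + e_2·(1) + e_3·(3) = 0
T: e_1·(-1) + e_2·(0) + e_3·(-1) = 0
Solving this homogeneous linear system for the smallest-integer solution (first nonzero entry positive) gives (1, 2, -1).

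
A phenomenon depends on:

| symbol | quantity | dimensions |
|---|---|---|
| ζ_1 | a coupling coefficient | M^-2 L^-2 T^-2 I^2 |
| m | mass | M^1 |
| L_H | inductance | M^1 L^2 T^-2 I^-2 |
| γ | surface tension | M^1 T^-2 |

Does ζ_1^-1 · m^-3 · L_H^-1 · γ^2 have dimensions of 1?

Sum the exponent of each base dimension across the product:
  M: −[ζ_1]_M − 3·[m]_M − [L_H]_M + 2·[γ]_M = −(-2) − 3·(1) − (1) + 2·(1) = 0
  L: −[ζ_1]_L − 3·[m]_L − [L_H]_L + 2·[γ]_L = −(-2) − 3·(0) − (2) + 2·(0) = 0
  T: −[ζ_1]_T − 3·[m]_T − [L_H]_T + 2·[γ]_T = −(-2) − 3·(0) − (-2) + 2·(-2) = 0
  I: −[ζ_1]_I − 3·[m]_I − [L_H]_I + 2·[γ]_I = −(2) − 3·(0) − (-2) + 2·(0) = 0
All base exponents vanish — dimensionless.

yes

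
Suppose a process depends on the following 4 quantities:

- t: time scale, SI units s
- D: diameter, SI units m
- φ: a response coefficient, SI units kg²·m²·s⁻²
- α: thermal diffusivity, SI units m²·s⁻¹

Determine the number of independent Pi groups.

There are 4 variables and 3 base dimensions (M, L, T).
The dimension matrix has rank 3.
Independent dimensionless groups: 4 − 3 = 1.

1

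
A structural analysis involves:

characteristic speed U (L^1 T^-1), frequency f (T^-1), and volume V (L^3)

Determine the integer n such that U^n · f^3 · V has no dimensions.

-3

Balance the L exponent: (1)·n from U, plus 3·(0) + (3) = 3 from the rest, must sum to zero.
n + 3 = 0, so n = -3.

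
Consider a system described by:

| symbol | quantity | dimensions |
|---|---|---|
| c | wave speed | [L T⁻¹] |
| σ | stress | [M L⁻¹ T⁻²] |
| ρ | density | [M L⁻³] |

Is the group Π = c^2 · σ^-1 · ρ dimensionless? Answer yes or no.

Sum the exponent of each base dimension across the product:
  M: 2·[c]_M − [σ]_M + [ρ]_M = 2·(0) − (1) + (1) = 0
  L: 2·[c]_L − [σ]_L + [ρ]_L = 2·(1) − (-1) + (-3) = 0
  T: 2·[c]_T − [σ]_T + [ρ]_T = 2·(-1) − (-2) + (0) = 0
  I: 2·[c]_I − [σ]_I + [ρ]_I = 2·(0) − (0) + (0) = 0
All base exponents vanish — dimensionless.

yes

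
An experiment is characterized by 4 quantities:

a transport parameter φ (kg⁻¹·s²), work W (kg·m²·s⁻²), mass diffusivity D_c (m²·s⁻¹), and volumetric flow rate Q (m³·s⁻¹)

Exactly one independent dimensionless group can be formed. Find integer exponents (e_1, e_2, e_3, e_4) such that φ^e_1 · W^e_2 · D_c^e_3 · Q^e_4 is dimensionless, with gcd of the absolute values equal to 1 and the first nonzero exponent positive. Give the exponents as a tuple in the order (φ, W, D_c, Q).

(1, 1, 2, -2)

M: e_1·(-1) + e_2·(1) + e_3·(0) + e_4·(0) = 0
L: e_1·(0) + e_2·(2) + e_3·(2) + e_4·(3) = 0
T: e_1·(2) + e_2·(-2) + e_3·(-1) + e_4·(-1) = 0
Solving this homogeneous linear system for the smallest-integer solution (first nonzero entry positive) gives (1, 1, 2, -2).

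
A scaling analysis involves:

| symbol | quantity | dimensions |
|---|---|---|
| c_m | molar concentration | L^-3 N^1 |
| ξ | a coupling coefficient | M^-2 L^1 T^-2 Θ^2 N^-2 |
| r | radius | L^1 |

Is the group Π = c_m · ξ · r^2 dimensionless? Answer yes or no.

no

Sum the exponent of each base dimension across the product:
  M: [c_m]_M + [ξ]_M + 2·[r]_M = (0) + (-2) + 2·(0) = -2
  L: [c_m]_L + [ξ]_L + 2·[r]_L = (-3) + (1) + 2·(1) = 0
  T: [c_m]_T + [ξ]_T + 2·[r]_T = (0) + (-2) + 2·(0) = -2
  Θ: [c_m]_Θ + [ξ]_Θ + 2·[r]_Θ = (0) + (2) + 2·(0) = 2
  N: [c_m]_N + [ξ]_N + 2·[r]_N = (1) + (-2) + 2·(0) = -1
Net dimensions [M⁻² T⁻² Θ² N⁻¹] ≠ [1] — not dimensionless.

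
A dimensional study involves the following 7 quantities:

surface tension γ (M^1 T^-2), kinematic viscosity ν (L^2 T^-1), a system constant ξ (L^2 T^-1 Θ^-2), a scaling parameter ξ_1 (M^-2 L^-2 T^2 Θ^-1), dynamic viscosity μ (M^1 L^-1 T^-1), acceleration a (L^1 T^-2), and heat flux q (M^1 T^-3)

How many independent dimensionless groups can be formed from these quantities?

3

There are 7 variables and 4 base dimensions (M, L, T, Θ).
The dimension matrix has rank 4.
Independent dimensionless groups: 7 − 4 = 3.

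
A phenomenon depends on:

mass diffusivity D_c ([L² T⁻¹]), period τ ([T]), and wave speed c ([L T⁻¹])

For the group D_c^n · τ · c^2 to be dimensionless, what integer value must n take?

Balance the L exponent: (2)·n from D_c, plus (0) + 2·(1) = 2 from the rest, must sum to zero.
2n + 2 = 0, so n = -1.

-1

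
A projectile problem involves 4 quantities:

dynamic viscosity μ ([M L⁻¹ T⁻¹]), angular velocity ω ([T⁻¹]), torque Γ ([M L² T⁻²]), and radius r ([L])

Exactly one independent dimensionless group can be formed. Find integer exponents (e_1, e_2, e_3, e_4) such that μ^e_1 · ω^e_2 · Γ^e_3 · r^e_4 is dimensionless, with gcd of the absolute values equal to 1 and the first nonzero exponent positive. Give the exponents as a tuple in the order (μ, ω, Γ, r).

M: e_1·(1) + e_2·(0) + e_3·(1) + e_4·(0) = 0
L: e_1·(-1) + e_2·(0) + e_3·(2) + e_4·(1) = 0
T: e_1·(-1) + e_2·(-1) + e_3·(-2) + e_4·(0) = 0
Solving this homogeneous linear system for the smallest-integer solution (first nonzero entry positive) gives (1, 1, -1, 3).

(1, 1, -1, 3)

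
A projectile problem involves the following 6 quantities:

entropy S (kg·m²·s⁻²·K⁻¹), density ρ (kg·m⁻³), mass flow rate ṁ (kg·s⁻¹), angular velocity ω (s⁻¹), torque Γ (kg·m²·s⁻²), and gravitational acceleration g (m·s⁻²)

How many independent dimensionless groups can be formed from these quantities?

There are 6 variables and 4 base dimensions (M, L, T, Θ).
The dimension matrix has rank 4.
Independent dimensionless groups: 6 − 4 = 2.

2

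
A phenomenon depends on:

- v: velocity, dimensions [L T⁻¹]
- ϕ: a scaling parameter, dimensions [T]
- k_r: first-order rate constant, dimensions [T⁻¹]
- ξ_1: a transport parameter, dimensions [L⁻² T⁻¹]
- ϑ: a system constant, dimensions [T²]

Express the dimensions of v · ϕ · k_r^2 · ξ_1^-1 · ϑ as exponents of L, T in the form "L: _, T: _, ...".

Collect each base-dimension exponent across the product:
  L: (1) + (0) + 2·(0) − (-2) + (0) = 3
  T: (-1) + (1) + 2·(-1) − (-1) + (2) = 1
So the dimensions are [L³ T].

L: 3, T: 1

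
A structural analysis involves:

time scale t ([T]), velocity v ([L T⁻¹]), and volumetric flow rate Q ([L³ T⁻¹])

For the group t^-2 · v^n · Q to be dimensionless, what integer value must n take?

-3

Balance the L exponent: (1)·n from v, plus −2·(0) + (3) = 3 from the rest, must sum to zero.
n + 3 = 0, so n = -3.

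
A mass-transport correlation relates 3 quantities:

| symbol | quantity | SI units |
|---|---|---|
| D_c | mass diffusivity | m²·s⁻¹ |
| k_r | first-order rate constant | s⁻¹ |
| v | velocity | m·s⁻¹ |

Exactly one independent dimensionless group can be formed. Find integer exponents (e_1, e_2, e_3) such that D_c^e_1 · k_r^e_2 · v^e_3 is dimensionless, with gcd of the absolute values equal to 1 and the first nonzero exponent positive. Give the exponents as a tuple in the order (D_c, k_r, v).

L: e_1·(2) + e_2·(0) + e_3·(1) = 0
T: e_1·(-1) + e_2·(-1) + e_3·(-1) = 0
Solving this homogeneous linear system for the smallest-integer solution (first nonzero entry positive) gives (1, 1, -2).

(1, 1, -2)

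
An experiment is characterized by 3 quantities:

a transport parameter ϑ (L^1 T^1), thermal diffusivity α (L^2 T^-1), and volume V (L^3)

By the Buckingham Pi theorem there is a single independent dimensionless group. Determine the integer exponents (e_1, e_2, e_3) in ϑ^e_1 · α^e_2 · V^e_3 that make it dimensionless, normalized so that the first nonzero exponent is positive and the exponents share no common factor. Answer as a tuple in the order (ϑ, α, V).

(1, 1, -1)

L: e_1·(1) + e_2·(2) + e_3·(3) = 0
T: e_1·(1) + e_2·(-1) + e_3·(0) = 0
Solving this homogeneous linear system for the smallest-integer solution (first nonzero entry positive) gives (1, 1, -1).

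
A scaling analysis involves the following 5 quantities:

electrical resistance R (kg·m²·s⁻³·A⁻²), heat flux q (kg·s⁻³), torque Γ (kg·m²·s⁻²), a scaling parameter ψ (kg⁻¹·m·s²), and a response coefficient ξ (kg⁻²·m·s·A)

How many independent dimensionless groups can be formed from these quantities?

1

There are 5 variables and 4 base dimensions (M, L, T, I).
The dimension matrix has rank 4.
Independent dimensionless groups: 5 − 4 = 1.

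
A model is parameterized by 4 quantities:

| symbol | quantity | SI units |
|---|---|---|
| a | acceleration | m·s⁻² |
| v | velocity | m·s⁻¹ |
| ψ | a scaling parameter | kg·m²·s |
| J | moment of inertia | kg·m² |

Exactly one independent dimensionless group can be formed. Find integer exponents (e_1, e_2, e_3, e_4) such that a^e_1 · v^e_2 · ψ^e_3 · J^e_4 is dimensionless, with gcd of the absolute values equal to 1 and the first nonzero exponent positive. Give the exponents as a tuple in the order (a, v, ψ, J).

M: e_1·(0) + e_2·(0) + e_3·(1) + e_4·(1) = 0
L: e_1·(1) + e_2·(1) + e_3·(2) + e_4·(2) = 0
T: e_1·(-2) + e_2·(-1) + e_3·(1) + e_4·(0) = 0
Solving this homogeneous linear system for the smallest-integer solution (first nonzero entry positive) gives (1, -1, 1, -1).

(1, -1, 1, -1)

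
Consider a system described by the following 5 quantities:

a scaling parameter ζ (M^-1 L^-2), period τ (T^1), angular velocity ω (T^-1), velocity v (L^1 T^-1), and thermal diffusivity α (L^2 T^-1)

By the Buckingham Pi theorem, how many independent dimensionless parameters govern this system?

There are 5 variables and 3 base dimensions (M, L, T).
The dimension matrix has rank 3.
Independent dimensionless groups: 5 − 3 = 2.

2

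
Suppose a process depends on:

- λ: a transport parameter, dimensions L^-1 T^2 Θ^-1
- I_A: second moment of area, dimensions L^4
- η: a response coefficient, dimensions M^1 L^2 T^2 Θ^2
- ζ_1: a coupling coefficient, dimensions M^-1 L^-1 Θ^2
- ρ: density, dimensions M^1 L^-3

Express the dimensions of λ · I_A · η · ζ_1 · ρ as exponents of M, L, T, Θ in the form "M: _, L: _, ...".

Collect each base-dimension exponent across the product:
  M: (0) + (0) + (1) + (-1) + (1) = 1
  L: (-1) + (4) + (2) + (-1) + (-3) = 1
  T: (2) + (0) + (2) + (0) + (0) = 4
  Θ: (-1) + (0) + (2) + (2) + (0) = 3
So the dimensions are [M L T⁴ Θ³].

M: 1, L: 1, T: 4, Θ: 3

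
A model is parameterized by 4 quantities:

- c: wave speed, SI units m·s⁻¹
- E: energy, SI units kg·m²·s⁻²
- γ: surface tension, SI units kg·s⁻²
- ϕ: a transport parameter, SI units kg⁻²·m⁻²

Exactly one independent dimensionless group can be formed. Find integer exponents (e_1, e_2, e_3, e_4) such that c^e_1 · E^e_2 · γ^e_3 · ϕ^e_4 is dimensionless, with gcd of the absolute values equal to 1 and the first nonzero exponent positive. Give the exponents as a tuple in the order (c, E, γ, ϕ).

(4, -3, 1, -1)

M: e_1·(0) + e_2·(1) + e_3·(1) + e_4·(-2) = 0
L: e_1·(1) + e_2·(2) + e_3·(0) + e_4·(-2) = 0
T: e_1·(-1) + e_2·(-2) + e_3·(-2) + e_4·(0) = 0
Solving this homogeneous linear system for the smallest-integer solution (first nonzero entry positive) gives (4, -3, 1, -1).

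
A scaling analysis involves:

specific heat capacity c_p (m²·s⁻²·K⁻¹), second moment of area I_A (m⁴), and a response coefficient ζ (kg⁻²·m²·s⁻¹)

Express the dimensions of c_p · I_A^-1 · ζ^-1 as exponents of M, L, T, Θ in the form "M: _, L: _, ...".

M: 2, L: -4, T: -1, Θ: -1

Collect each base-dimension exponent across the product:
  M: (0) − (0) − (-2) = 2
  L: (2) − (4) − (2) = -4
  T: (-2) − (0) − (-1) = -1
  Θ: (-1) − (0) − (0) = -1
So the dimensions are [M² L⁻⁴ T⁻¹ Θ⁻¹].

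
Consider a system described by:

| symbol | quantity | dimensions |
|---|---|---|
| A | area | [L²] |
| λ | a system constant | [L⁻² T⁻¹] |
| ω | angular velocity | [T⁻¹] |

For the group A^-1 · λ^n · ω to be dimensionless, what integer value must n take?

-1

Balance the L exponent: (-2)·n from λ, plus −(2) + (0) = -2 from the rest, must sum to zero.
-2n − 2 = 0, so n = -1.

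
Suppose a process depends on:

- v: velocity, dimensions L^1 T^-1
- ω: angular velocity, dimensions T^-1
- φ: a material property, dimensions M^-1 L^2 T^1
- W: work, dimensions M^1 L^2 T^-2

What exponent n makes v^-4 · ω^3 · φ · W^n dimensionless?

Balance the M exponent: (1)·n from W, plus −4·(0) + 3·(0) + (-1) = -1 from the rest, must sum to zero.
n − 1 = 0, so n = 1.

1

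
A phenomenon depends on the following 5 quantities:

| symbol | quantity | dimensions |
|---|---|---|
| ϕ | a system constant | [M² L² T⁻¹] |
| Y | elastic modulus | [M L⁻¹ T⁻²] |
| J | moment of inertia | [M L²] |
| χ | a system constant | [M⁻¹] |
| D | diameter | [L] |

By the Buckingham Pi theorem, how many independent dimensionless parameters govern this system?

2

There are 5 variables and 3 base dimensions (M, L, T).
The dimension matrix has rank 3.
Independent dimensionless groups: 5 − 3 = 2.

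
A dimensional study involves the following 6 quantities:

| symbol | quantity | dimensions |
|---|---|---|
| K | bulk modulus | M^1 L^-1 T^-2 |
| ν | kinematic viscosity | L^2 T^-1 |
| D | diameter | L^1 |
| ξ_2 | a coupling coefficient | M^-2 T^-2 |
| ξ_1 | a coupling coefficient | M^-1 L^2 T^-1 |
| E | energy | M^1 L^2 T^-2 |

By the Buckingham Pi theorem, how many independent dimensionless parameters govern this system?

3

There are 6 variables and 3 base dimensions (M, L, T).
The dimension matrix has rank 3.
Independent dimensionless groups: 6 − 3 = 3.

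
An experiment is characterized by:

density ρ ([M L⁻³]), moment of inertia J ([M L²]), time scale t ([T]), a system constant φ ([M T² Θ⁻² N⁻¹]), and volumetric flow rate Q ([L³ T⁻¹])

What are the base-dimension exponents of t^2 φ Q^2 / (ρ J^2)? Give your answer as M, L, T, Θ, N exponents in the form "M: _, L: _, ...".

Collect each base-dimension exponent across the product:
  M: −(1) − 2·(1) + 2·(0) + (1) + 2·(0) = -2
  L: −(-3) − 2·(2) + 2·(0) + (0) + 2·(3) = 5
  T: −(0) − 2·(0) + 2·(1) + (2) + 2·(-1) = 2
  Θ: −(0) − 2·(0) + 2·(0) + (-2) + 2·(0) = -2
  N: −(0) − 2·(0) + 2·(0) + (-1) + 2·(0) = -1
So the dimensions are [M⁻² L⁵ T² Θ⁻² N⁻¹].

M: -2, L: 5, T: 2, Θ: -2, N: -1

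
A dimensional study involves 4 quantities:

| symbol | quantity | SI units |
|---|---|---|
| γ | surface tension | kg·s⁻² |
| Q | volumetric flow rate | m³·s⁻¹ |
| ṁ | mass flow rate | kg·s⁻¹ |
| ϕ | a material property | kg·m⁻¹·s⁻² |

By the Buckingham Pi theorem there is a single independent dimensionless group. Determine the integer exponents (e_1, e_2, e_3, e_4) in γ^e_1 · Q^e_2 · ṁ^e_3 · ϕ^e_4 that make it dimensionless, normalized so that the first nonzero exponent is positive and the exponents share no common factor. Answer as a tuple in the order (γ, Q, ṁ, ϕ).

M: e_1·(1) + e_2·(0) + e_3·(1) + e_4·(1) = 0
L: e_1·(0) + e_2·(3) + e_3·(0) + e_4·(-1) = 0
T: e_1·(-2) + e_2·(-1) + e_3·(-1) + e_4·(-2) = 0
Solving this homogeneous linear system for the smallest-integer solution (first nonzero entry positive) gives (4, -1, -1, -3).

(4, -1, -1, -3)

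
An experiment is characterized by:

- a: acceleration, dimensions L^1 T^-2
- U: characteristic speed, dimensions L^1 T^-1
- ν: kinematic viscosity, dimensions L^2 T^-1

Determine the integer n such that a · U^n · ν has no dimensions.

-3

Balance the L exponent: (1)·n from U, plus (1) + (2) = 3 from the rest, must sum to zero.
n + 3 = 0, so n = -3.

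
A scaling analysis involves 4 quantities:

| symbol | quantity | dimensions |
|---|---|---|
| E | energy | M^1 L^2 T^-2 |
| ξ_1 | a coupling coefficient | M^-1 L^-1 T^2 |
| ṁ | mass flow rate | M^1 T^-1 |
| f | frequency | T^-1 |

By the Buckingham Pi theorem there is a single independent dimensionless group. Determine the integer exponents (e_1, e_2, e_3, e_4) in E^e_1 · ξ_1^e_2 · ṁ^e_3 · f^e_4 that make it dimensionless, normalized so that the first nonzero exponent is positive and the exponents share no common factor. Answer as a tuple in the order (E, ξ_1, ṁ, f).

M: e_1·(1) + e_2·(-1) + e_3·(1) + e_4·(0) = 0
L: e_1·(2) + e_2·(-1) + e_3·(0) + e_4·(0) = 0
T: e_1·(-2) + e_2·(2) + e_3·(-1) + e_4·(-1) = 0
Solving this homogeneous linear system for the smallest-integer solution (first nonzero entry positive) gives (1, 2, 1, 1).

(1, 2, 1, 1)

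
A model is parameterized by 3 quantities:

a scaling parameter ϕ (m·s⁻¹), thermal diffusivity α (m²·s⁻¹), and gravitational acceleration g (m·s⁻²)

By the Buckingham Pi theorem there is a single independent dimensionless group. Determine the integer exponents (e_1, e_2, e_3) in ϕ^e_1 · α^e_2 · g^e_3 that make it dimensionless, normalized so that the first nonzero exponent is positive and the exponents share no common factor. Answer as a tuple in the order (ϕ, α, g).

L: e_1·(1) + e_2·(2) + e_3·(1) = 0
T: e_1·(-1) + e_2·(-1) + e_3·(-2) = 0
Solving this homogeneous linear system for the smallest-integer solution (first nonzero entry positive) gives (3, -1, -1).

(3, -1, -1)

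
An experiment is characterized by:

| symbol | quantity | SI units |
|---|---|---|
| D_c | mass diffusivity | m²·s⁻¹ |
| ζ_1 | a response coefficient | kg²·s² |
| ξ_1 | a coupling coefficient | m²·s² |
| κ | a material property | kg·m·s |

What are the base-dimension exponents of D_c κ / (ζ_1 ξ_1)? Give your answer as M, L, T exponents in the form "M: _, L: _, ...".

M: -1, L: 1, T: -4

Collect each base-dimension exponent across the product:
  M: (0) − (2) − (0) + (1) = -1
  L: (2) − (0) − (2) + (1) = 1
  T: (-1) − (2) − (2) + (1) = -4
So the dimensions are [M⁻¹ L T⁻⁴].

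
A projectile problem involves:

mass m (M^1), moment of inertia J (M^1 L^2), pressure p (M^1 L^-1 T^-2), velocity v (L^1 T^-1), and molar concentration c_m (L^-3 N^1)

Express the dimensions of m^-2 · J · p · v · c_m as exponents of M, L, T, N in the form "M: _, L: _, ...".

Collect each base-dimension exponent across the product:
  M: −2·(1) + (1) + (1) + (0) + (0) = 0
  L: −2·(0) + (2) + (-1) + (1) + (-3) = -1
  T: −2·(0) + (0) + (-2) + (-1) + (0) = -3
  N: −2·(0) + (0) + (0) + (0) + (1) = 1
So the dimensions are [L⁻¹ T⁻³ N].

M: 0, L: -1, T: -3, N: 1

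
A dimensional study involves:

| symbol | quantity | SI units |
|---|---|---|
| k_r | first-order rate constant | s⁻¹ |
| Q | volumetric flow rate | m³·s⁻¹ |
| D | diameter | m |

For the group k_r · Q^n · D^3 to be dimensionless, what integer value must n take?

-1

Balance the L exponent: (3)·n from Q, plus (0) + 3·(1) = 3 from the rest, must sum to zero.
3n + 3 = 0, so n = -1.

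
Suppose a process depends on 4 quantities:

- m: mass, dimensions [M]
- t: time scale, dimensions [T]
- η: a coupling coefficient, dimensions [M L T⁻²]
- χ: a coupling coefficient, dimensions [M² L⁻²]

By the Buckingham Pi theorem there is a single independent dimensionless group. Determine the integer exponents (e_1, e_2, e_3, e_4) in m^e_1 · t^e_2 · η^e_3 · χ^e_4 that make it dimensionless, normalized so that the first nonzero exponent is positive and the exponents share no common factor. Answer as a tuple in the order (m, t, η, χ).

M: e_1·(1) + e_2·(0) + e_3·(1) + e_4·(2) = 0
L: e_1·(0) + e_2·(0) + e_3·(1) + e_4·(-2) = 0
T: e_1·(0) + e_2·(1) + e_3·(-2) + e_4·(0) = 0
Solving this homogeneous linear system for the smallest-integer solution (first nonzero entry positive) gives (4, -4, -2, -1).

(4, -4, -2, -1)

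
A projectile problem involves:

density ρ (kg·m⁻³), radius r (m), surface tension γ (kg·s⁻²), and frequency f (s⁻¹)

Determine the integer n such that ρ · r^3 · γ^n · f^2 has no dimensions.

-1

Balance the M exponent: (1)·n from γ, plus (1) + 3·(0) + 2·(0) = 1 from the rest, must sum to zero.
n + 1 = 0, so n = -1.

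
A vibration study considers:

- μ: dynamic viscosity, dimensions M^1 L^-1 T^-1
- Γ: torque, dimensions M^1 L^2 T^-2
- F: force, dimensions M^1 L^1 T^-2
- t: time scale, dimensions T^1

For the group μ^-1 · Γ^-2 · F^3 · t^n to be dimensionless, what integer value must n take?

1

Balance the T exponent: (1)·n from t, plus −(-1) − 2·(-2) + 3·(-2) = -1 from the rest, must sum to zero.
n − 1 = 0, so n = 1.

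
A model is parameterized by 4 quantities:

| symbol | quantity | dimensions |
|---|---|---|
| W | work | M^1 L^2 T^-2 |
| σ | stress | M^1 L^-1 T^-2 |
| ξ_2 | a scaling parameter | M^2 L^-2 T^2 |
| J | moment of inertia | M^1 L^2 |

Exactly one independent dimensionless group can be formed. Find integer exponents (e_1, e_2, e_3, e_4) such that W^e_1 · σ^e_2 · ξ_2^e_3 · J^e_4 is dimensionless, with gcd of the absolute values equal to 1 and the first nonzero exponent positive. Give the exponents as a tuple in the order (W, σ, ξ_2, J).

M: e_1·(1) + e_2·(1) + e_3·(2) + e_4·(1) = 0
L: e_1·(2) + e_2·(-1) + e_3·(-2) + e_4·(2) = 0
T: e_1·(-2) + e_2·(-2) + e_3·(2) + e_4·(0) = 0
Solving this homogeneous linear system for the smallest-integer solution (first nonzero entry positive) gives (3, -2, 1, -3).

(3, -2, 1, -3)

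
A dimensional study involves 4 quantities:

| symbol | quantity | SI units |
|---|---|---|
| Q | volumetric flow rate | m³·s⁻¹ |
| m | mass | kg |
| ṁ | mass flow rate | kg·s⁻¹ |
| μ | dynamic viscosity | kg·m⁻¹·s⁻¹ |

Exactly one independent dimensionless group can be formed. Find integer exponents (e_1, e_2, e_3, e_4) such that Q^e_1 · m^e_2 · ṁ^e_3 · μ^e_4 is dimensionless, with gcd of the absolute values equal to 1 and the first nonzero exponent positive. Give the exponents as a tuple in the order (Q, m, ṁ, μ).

M: e_1·(0) + e_2·(1) + e_3·(1) + e_4·(1) = 0
L: e_1·(3) + e_2·(0) + e_3·(0) + e_4·(-1) = 0
T: e_1·(-1) + e_2·(0) + e_3·(-1) + e_4·(-1) = 0
Solving this homogeneous linear system for the smallest-integer solution (first nonzero entry positive) gives (1, 1, -4, 3).

(1, 1, -4, 3)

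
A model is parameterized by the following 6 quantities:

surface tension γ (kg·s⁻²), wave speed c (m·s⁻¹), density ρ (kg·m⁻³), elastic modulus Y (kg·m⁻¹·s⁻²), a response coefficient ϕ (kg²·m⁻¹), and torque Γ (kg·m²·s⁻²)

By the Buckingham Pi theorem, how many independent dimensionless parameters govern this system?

3

There are 6 variables and 3 base dimensions (M, L, T).
The dimension matrix has rank 3.
Independent dimensionless groups: 6 − 3 = 3.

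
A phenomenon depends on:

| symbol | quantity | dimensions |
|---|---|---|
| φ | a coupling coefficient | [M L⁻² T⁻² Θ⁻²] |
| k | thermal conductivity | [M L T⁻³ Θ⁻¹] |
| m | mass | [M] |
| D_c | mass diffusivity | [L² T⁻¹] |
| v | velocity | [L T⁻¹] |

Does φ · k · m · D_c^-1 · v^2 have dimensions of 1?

Sum the exponent of each base dimension across the product:
  M: [φ]_M + [k]_M + [m]_M − [D_c]_M + 2·[v]_M = (1) + (1) + (1) − (0) + 2·(0) = 3
  L: [φ]_L + [k]_L + [m]_L − [D_c]_L + 2·[v]_L = (-2) + (1) + (0) − (2) + 2·(1) = -1
  T: [φ]_T + [k]_T + [m]_T − [D_c]_T + 2·[v]_T = (-2) + (-3) + (0) − (-1) + 2·(-1) = -6
  Θ: [φ]_Θ + [k]_Θ + [m]_Θ − [D_c]_Θ + 2·[v]_Θ = (-2) + (-1) + (0) − (0) + 2·(0) = -3
Net dimensions [M³ L⁻¹ T⁻⁶ Θ⁻³] ≠ [1] — not dimensionless.

no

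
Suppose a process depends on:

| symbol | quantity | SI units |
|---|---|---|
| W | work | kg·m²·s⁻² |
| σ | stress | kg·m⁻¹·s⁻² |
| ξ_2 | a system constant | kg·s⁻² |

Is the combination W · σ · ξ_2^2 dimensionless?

Sum the exponent of each base dimension across the product:
  M: [W]_M + [σ]_M + 2·[ξ_2]_M = (1) + (1) + 2·(1) = 4
  L: [W]_L + [σ]_L + 2·[ξ_2]_L = (2) + (-1) + 2·(0) = 1
  T: [W]_T + [σ]_T + 2·[ξ_2]_T = (-2) + (-2) + 2·(-2) = -8
Net dimensions [M⁴ L T⁻⁸] ≠ [1] — not dimensionless.

no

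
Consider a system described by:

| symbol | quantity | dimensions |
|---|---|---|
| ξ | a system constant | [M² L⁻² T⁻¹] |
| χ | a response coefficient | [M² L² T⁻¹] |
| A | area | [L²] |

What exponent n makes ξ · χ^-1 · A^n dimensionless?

Balance the L exponent: (2)·n from A, plus (-2) − (2) = -4 from the rest, must sum to zero.
2n − 4 = 0, so n = 2.

2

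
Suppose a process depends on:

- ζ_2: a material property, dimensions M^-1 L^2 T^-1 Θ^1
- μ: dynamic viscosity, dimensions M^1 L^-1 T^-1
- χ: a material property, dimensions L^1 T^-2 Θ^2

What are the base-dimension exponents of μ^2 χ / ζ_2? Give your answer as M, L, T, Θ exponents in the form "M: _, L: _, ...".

M: 3, L: -3, T: -3, Θ: 1

Collect each base-dimension exponent across the product:
  M: −(-1) + 2·(1) + (0) = 3
  L: −(2) + 2·(-1) + (1) = -3
  T: −(-1) + 2·(-1) + (-2) = -3
  Θ: −(1) + 2·(0) + (2) = 1
So the dimensions are [M³ L⁻³ T⁻³ Θ].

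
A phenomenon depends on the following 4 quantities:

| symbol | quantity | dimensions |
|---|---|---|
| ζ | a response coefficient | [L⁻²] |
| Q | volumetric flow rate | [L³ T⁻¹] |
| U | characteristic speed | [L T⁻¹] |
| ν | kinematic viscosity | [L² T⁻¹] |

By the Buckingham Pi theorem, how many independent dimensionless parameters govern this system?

2

There are 4 variables and 2 base dimensions (L, T).
The dimension matrix has rank 2.
Independent dimensionless groups: 4 − 2 = 2.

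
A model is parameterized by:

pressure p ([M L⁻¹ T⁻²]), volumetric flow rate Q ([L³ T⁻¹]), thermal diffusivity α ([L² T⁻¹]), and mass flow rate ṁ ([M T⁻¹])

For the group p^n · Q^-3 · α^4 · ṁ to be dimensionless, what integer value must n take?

-1

Balance the M exponent: (1)·n from p, plus −3·(0) + 4·(0) + (1) = 1 from the rest, must sum to zero.
n + 1 = 0, so n = -1.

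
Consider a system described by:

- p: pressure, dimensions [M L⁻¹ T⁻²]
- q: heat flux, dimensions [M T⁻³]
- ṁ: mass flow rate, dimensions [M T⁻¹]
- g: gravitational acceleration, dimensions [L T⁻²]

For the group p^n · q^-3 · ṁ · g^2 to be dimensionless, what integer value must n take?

2

Balance the M exponent: (1)·n from p, plus −3·(1) + (1) + 2·(0) = -2 from the rest, must sum to zero.
n − 2 = 0, so n = 2.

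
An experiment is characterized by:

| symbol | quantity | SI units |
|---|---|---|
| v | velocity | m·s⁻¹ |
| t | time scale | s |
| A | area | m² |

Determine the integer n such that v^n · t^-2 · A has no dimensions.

Balance the L exponent: (1)·n from v, plus −2·(0) + (2) = 2 from the rest, must sum to zero.
n + 2 = 0, so n = -2.

-2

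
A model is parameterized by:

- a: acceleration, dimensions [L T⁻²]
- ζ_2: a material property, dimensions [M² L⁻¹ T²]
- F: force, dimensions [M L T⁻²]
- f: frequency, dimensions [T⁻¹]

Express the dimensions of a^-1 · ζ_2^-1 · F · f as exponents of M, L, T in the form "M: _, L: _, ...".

Collect each base-dimension exponent across the product:
  M: −(0) − (2) + (1) + (0) = -1
  L: −(1) − (-1) + (1) + (0) = 1
  T: −(-2) − (2) + (-2) + (-1) = -3
So the dimensions are [M⁻¹ L T⁻³].

M: -1, L: 1, T: -3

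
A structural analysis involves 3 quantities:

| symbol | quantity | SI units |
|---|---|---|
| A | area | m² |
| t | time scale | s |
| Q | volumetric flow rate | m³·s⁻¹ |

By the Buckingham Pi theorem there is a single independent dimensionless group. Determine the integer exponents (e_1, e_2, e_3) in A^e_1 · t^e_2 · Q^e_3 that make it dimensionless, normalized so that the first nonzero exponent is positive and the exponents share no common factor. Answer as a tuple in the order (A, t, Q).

(3, -2, -2)

L: e_1·(2) + e_2·(0) + e_3·(3) = 0
T: e_1·(0) + e_2·(1) + e_3·(-1) = 0
Solving this homogeneous linear system for the smallest-integer solution (first nonzero entry positive) gives (3, -2, -2).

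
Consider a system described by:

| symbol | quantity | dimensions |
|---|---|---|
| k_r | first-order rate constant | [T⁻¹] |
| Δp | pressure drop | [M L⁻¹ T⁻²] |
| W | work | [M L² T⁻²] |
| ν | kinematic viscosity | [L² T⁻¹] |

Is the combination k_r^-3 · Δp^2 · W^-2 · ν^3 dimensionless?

Sum the exponent of each base dimension across the product:
  M: −3·[k_r]_M + 2·[Δp]_M − 2·[W]_M + 3·[ν]_M = −3·(0) + 2·(1) − 2·(1) + 3·(0) = 0
  L: −3·[k_r]_L + 2·[Δp]_L − 2·[W]_L + 3·[ν]_L = −3·(0) + 2·(-1) − 2·(2) + 3·(2) = 0
  T: −3·[k_r]_T + 2·[Δp]_T − 2·[W]_T + 3·[ν]_T = −3·(-1) + 2·(-2) − 2·(-2) + 3·(-1) = 0
All base exponents vanish — dimensionless.

yes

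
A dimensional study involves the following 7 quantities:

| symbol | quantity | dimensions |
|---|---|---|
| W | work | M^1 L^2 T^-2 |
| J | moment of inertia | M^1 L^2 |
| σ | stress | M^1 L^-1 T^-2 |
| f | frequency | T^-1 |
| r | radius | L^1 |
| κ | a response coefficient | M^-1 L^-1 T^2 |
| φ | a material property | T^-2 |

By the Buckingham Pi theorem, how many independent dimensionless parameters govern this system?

There are 7 variables and 3 base dimensions (M, L, T).
The dimension matrix has rank 3.
Independent dimensionless groups: 7 − 3 = 4.

4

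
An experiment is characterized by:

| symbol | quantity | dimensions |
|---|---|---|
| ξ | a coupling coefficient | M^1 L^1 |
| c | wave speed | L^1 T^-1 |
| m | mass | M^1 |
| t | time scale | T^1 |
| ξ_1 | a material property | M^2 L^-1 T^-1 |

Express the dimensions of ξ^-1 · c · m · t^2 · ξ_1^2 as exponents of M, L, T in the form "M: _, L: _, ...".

Collect each base-dimension exponent across the product:
  M: −(1) + (0) + (1) + 2·(0) + 2·(2) = 4
  L: −(1) + (1) + (0) + 2·(0) + 2·(-1) = -2
  T: −(0) + (-1) + (0) + 2·(1) + 2·(-1) = -1
So the dimensions are [M⁴ L⁻² T⁻¹].

M: 4, L: -2, T: -1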